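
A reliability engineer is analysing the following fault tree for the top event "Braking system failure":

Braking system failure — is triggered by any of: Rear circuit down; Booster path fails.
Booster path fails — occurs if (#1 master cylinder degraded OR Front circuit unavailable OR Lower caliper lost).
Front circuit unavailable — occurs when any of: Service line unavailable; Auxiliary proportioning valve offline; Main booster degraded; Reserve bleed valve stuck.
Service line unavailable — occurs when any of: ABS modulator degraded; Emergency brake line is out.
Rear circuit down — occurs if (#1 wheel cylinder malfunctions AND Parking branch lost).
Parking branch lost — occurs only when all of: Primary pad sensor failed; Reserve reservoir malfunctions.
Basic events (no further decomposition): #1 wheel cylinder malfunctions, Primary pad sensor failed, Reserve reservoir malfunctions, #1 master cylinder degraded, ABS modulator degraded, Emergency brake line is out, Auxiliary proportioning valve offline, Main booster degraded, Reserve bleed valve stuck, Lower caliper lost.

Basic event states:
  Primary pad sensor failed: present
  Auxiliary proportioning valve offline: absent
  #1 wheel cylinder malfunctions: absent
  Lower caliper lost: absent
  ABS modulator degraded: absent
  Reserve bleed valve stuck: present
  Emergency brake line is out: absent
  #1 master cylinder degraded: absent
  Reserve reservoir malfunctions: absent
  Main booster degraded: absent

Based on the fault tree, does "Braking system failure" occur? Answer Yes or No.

Yes

Parking branch lost [AND]: Primary pad sensor failed=occurs, Reserve reservoir malfunctions=not → not all inputs occur → does not occur.
Rear circuit down [AND]: #1 wheel cylinder malfunctions=not, Parking branch lost=not → not all inputs occur → does not occur.
Service line unavailable [OR]: ABS modulator degraded=not, Emergency brake line is out=not → no input occurs → does not occur.
Front circuit unavailable [OR]: Service line unavailable=not, Auxiliary proportioning valve offline=not, Main booster degraded=not, Reserve bleed valve stuck=occurs → at least one input occurs → occurs.
Booster path fails [OR]: #1 master cylinder degraded=not, Front circuit unavailable=occurs, Lower caliper lost=not → at least one input occurs → occurs.
Braking system failure [OR]: Rear circuit down=not, Booster path fails=occurs → at least one input occurs → occurs.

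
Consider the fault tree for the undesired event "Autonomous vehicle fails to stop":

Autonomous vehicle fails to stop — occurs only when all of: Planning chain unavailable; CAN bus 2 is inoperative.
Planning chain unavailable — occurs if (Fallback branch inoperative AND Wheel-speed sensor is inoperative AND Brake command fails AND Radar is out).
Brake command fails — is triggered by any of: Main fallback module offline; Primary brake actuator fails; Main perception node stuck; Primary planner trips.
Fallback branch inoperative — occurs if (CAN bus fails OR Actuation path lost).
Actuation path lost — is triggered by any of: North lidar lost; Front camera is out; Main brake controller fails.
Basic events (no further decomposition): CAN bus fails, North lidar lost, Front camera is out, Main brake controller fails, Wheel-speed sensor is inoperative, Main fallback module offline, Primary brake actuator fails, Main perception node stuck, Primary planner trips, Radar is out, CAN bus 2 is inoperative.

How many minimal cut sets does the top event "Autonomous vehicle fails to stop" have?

16

Actuation path lost [OR]: union of children's cut sets → 3 cut set(s).
Fallback branch inoperative [OR]: union of children's cut sets → 4 cut set(s).
Brake command fails [OR]: union of children's cut sets → 4 cut set(s).
Planning chain unavailable [AND]: one cut set from each child combined → 4 × 1 × 4 × 1 = 16 cut set(s).
Autonomous vehicle fails to stop [AND]: one cut set from each child combined → 16 × 1 = 16 cut set(s).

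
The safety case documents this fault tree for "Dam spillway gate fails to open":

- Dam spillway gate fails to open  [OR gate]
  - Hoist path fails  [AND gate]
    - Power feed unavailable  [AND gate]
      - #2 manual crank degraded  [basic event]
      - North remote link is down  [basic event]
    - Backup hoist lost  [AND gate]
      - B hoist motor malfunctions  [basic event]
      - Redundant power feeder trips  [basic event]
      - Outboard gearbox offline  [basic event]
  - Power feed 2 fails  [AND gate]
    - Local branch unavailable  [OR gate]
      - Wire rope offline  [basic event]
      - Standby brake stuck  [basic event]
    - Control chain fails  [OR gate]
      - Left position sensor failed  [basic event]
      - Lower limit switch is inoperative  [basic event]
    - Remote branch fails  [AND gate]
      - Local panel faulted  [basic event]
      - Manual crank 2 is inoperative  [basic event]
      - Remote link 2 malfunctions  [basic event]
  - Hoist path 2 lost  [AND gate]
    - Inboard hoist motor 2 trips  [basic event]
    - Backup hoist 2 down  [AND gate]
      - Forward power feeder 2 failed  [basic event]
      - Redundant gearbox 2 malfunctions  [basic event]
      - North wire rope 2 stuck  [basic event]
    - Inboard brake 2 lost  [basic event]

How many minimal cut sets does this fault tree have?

Power feed unavailable [AND]: one cut set from each child combined → 1 × 1 = 1 cut set(s).
Backup hoist lost [AND]: one cut set from each child combined → 1 × 1 × 1 = 1 cut set(s).
Hoist path fails [AND]: one cut set from each child combined → 1 × 1 = 1 cut set(s).
Local branch unavailable [OR]: union of children's cut sets → 2 cut set(s).
Control chain fails [OR]: union of children's cut sets → 2 cut set(s).
Remote branch fails [AND]: one cut set from each child combined → 1 × 1 × 1 = 1 cut set(s).
Power feed 2 fails [AND]: one cut set from each child combined → 2 × 2 × 1 = 4 cut set(s).
Backup hoist 2 down [AND]: one cut set from each child combined → 1 × 1 × 1 = 1 cut set(s).
Hoist path 2 lost [AND]: one cut set from each child combined → 1 × 1 × 1 = 1 cut set(s).
Dam spillway gate fails to open [OR]: union of children's cut sets → 6 cut set(s).
Minimal cut sets: {#2 manual crank degraded, B hoist motor malfunctions, North remote link is down, Outboard gearbox offline, Redundant power feeder trips}; {Left position sensor failed, Local panel faulted, Manual crank 2 is inoperative, Remote link 2 malfunctions, Wire rope offline}; {Local panel faulted, Lower limit switch is inoperative, Manual crank 2 is inoperative, Remote link 2 malfunctions, Wire rope offline}; {Left position sensor failed, Local panel faulted, Manual crank 2 is inoperative, Remote link 2 malfunctions, Standby brake stuck}; {Local panel faulted, Lower limit switch is inoperative, Manual crank 2 is inoperative, Remote link 2 malfunctions, Standby brake stuck}; {Forward power feeder 2 failed, Inboard brake 2 lost, Inboard hoist motor 2 trips, North wire rope 2 stuck, Redundant gearbox 2 malfunctions}.

6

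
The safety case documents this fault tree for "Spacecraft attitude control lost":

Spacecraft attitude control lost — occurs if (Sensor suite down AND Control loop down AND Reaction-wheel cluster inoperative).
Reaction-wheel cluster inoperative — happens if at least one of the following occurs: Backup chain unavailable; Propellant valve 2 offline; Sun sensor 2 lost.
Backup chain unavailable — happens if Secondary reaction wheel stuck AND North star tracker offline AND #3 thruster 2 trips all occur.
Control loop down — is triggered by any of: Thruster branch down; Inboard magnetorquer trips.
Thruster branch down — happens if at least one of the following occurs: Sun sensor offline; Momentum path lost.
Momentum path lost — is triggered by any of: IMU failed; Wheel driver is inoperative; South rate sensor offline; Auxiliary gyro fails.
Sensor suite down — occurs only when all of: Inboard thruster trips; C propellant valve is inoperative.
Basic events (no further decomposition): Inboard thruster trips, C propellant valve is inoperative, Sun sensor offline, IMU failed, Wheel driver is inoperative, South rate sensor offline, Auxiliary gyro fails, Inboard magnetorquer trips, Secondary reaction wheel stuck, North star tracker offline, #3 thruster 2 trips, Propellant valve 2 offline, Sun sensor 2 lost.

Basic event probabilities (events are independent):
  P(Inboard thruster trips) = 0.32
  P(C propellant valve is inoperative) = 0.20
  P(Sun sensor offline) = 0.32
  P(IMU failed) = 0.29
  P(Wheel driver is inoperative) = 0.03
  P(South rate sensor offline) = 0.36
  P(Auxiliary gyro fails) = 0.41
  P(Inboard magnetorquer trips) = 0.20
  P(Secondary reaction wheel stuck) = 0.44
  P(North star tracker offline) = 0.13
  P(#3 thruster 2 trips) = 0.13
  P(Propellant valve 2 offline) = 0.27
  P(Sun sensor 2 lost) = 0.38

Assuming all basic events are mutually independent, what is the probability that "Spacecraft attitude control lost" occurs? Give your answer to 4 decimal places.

0.0303

P(Sensor suite down) [AND] = 0.32 × 0.20 = 0.064000
P(Momentum path lost) [OR] = 1 − (1−0.29) × (1−0.03) × (1−0.36) × (1−0.41) = 0.739947
P(Thruster branch down) [OR] = 1 − (1−0.32) × (1−0.739947) = 0.823164
P(Control loop down) [OR] = 1 − (1−0.823164) × (1−0.20) = 0.858531
P(Backup chain unavailable) [AND] = 0.44 × 0.13 × 0.13 = 0.007436
P(Reaction-wheel cluster inoperative) [OR] = 1 − (1−0.007436) × (1−0.27) × (1−0.38) = 0.550766
P(Spacecraft attitude control lost) [AND] = 0.064000 × 0.858531 × 0.550766 = 0.030262
Rounded to 4 decimal places: P(Spacecraft attitude control lost) ≈ 0.0303.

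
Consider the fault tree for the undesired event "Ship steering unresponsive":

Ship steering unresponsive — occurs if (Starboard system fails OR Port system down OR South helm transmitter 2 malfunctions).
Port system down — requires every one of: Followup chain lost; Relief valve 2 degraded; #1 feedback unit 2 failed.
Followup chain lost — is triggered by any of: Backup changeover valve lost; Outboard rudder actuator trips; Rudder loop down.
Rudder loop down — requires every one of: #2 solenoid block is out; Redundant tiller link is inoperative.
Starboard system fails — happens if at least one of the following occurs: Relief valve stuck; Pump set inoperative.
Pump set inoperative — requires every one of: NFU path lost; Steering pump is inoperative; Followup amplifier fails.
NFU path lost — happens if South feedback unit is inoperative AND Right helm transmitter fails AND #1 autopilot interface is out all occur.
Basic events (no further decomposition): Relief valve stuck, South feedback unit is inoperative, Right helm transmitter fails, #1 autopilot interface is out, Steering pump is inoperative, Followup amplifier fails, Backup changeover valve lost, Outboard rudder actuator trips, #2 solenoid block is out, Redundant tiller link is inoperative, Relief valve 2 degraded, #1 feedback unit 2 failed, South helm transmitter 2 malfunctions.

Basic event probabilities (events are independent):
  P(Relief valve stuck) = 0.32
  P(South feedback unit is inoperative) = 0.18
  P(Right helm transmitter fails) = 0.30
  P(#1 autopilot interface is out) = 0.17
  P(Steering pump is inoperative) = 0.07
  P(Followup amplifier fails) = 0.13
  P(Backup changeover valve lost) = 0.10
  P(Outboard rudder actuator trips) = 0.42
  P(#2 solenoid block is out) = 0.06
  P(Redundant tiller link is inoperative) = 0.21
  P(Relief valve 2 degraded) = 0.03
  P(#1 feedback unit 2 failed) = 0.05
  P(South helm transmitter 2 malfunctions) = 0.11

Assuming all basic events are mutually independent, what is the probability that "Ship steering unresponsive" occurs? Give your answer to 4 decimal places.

0.3953

P(NFU path lost) [AND] = 0.18 × 0.30 × 0.17 = 0.009180
P(Pump set inoperative) [AND] = 0.009180 × 0.07 × 0.13 = 0.000084
P(Starboard system fails) [OR] = 1 − (1−0.32) × (1−0.000084) = 0.320057
P(Rudder loop down) [AND] = 0.06 × 0.21 = 0.012600
P(Followup chain lost) [OR] = 1 − (1−0.10) × (1−0.42) × (1−0.012600) = 0.484577
P(Port system down) [AND] = 0.484577 × 0.03 × 0.05 = 0.000727
P(Ship steering unresponsive) [OR] = 1 − (1−0.320057) × (1−0.000727) × (1−0.11) = 0.395291
Rounded to 4 decimal places: P(Ship steering unresponsive) ≈ 0.3953.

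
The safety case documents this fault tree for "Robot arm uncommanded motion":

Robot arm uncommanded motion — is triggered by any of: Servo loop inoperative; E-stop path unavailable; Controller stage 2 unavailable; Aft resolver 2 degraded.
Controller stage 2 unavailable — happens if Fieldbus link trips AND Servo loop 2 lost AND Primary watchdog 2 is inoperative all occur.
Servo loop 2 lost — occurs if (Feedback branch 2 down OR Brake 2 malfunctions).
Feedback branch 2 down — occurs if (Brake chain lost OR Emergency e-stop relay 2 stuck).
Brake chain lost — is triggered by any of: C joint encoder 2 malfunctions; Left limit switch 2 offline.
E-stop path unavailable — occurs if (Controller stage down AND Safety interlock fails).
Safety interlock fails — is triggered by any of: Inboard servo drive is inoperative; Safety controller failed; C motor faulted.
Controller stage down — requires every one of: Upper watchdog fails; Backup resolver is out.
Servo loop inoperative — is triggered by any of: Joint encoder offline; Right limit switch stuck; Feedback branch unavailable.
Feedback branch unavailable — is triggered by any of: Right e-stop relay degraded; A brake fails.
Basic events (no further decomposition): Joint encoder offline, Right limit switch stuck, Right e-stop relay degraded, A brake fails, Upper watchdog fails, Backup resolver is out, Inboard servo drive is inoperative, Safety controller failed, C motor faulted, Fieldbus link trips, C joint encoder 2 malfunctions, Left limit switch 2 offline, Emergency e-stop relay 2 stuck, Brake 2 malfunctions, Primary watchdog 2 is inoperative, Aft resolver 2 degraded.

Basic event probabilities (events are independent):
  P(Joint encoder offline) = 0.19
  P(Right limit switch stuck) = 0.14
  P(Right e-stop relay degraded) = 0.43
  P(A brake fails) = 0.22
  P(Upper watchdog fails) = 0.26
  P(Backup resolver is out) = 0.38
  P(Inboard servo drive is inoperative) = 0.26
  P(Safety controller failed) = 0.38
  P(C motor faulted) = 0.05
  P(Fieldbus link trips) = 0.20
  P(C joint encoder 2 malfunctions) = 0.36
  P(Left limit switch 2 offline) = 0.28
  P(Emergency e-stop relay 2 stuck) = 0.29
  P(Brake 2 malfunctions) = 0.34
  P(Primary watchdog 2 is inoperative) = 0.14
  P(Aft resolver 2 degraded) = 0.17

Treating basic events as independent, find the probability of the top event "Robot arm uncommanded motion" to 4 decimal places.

P(Feedback branch unavailable) [OR] = 1 − (1−0.43) × (1−0.22) = 0.555400
P(Servo loop inoperative) [OR] = 1 − (1−0.19) × (1−0.14) × (1−0.555400) = 0.690292
P(Controller stage down) [AND] = 0.26 × 0.38 = 0.098800
P(Safety interlock fails) [OR] = 1 − (1−0.26) × (1−0.38) × (1−0.05) = 0.564140
P(E-stop path unavailable) [AND] = 0.098800 × 0.564140 = 0.055737
P(Brake chain lost) [OR] = 1 − (1−0.36) × (1−0.28) = 0.539200
P(Feedback branch 2 down) [OR] = 1 − (1−0.539200) × (1−0.29) = 0.672832
P(Servo loop 2 lost) [OR] = 1 − (1−0.672832) × (1−0.34) = 0.784069
P(Controller stage 2 unavailable) [AND] = 0.20 × 0.784069 × 0.14 = 0.021954
P(Robot arm uncommanded motion) [OR] = 1 − (1−0.690292) × (1−0.055737) × (1−0.021954) × (1−0.17) = 0.762599
Rounded to 4 decimal places: P(Robot arm uncommanded motion) ≈ 0.7626.

0.7626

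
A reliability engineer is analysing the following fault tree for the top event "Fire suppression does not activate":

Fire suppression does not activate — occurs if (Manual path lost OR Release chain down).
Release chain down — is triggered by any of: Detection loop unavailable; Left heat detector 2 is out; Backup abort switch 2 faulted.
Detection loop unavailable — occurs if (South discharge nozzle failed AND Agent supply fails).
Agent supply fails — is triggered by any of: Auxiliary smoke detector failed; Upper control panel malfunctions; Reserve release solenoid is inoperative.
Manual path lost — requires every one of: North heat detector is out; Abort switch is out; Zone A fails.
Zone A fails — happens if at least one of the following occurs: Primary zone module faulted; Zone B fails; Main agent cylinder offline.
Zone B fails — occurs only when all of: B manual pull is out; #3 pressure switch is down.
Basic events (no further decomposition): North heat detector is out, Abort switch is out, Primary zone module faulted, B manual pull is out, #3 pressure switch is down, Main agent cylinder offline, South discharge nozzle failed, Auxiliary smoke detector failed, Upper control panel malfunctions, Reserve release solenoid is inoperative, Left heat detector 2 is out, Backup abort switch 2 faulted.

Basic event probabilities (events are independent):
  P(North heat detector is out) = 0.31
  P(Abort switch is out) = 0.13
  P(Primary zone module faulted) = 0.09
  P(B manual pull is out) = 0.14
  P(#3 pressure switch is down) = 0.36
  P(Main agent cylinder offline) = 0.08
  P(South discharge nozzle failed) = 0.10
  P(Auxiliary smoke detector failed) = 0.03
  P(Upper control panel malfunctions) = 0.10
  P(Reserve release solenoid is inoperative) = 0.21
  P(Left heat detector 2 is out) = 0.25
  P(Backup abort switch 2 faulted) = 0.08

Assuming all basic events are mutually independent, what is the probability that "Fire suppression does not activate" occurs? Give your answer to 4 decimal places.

0.3369

P(Zone B fails) [AND] = 0.14 × 0.36 = 0.050400
P(Zone A fails) [OR] = 1 − (1−0.09) × (1−0.050400) × (1−0.08) = 0.204995
P(Manual path lost) [AND] = 0.31 × 0.13 × 0.204995 = 0.008261
P(Agent supply fails) [OR] = 1 − (1−0.03) × (1−0.10) × (1−0.21) = 0.310330
P(Detection loop unavailable) [AND] = 0.10 × 0.310330 = 0.031033
P(Release chain down) [OR] = 1 − (1−0.031033) × (1−0.25) × (1−0.08) = 0.331413
P(Fire suppression does not activate) [OR] = 1 − (1−0.008261) × (1−0.331413) = 0.336936
Rounded to 4 decimal places: P(Fire suppression does not activate) ≈ 0.3369.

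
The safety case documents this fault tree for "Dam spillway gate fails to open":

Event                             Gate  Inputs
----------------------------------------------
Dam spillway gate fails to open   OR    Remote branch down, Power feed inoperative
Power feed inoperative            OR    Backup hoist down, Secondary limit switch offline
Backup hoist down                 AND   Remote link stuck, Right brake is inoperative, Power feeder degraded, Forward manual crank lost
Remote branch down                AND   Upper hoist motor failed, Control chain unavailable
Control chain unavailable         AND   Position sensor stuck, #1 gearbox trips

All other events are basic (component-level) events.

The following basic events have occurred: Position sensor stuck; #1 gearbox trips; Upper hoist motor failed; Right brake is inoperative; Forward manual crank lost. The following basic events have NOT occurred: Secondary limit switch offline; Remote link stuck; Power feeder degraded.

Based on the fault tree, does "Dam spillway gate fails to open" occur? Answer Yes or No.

Yes

Control chain unavailable [AND]: Position sensor stuck=occurs, #1 gearbox trips=occurs → all inputs occur → occurs.
Remote branch down [AND]: Upper hoist motor failed=occurs, Control chain unavailable=occurs → all inputs occur → occurs.
Backup hoist down [AND]: Remote link stuck=not, Right brake is inoperative=occurs, Power feeder degraded=not, Forward manual crank lost=occurs → not all inputs occur → does not occur.
Power feed inoperative [OR]: Backup hoist down=not, Secondary limit switch offline=not → no input occurs → does not occur.
Dam spillway gate fails to open [OR]: Remote branch down=occurs, Power feed inoperative=not → at least one input occurs → occurs.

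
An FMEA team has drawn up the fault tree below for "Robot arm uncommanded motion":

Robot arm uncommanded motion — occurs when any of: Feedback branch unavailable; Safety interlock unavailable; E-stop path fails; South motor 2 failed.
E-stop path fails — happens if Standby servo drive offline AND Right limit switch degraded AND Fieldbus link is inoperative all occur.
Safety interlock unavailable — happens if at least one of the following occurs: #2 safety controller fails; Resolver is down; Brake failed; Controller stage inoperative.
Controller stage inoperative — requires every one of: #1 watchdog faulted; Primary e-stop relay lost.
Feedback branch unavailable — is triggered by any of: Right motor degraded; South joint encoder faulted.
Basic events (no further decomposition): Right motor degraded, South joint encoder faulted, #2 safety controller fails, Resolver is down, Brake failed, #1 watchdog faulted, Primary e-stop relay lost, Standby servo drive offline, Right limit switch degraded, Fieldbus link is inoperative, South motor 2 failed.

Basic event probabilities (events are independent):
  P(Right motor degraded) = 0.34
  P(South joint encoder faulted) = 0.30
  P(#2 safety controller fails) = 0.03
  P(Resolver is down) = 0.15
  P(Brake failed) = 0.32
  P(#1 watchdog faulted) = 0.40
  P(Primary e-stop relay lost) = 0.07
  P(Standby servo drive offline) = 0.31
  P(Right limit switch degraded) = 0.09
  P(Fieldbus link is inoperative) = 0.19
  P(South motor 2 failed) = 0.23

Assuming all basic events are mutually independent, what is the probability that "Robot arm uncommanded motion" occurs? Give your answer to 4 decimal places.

0.8072

P(Feedback branch unavailable) [OR] = 1 − (1−0.34) × (1−0.30) = 0.538000
P(Controller stage inoperative) [AND] = 0.40 × 0.07 = 0.028000
P(Safety interlock unavailable) [OR] = 1 − (1−0.03) × (1−0.15) × (1−0.32) × (1−0.028000) = 0.455038
P(E-stop path fails) [AND] = 0.31 × 0.09 × 0.19 = 0.005301
P(Robot arm uncommanded motion) [OR] = 1 − (1−0.538000) × (1−0.455038) × (1−0.005301) × (1−0.23) = 0.807163
Rounded to 4 decimal places: P(Robot arm uncommanded motion) ≈ 0.8072.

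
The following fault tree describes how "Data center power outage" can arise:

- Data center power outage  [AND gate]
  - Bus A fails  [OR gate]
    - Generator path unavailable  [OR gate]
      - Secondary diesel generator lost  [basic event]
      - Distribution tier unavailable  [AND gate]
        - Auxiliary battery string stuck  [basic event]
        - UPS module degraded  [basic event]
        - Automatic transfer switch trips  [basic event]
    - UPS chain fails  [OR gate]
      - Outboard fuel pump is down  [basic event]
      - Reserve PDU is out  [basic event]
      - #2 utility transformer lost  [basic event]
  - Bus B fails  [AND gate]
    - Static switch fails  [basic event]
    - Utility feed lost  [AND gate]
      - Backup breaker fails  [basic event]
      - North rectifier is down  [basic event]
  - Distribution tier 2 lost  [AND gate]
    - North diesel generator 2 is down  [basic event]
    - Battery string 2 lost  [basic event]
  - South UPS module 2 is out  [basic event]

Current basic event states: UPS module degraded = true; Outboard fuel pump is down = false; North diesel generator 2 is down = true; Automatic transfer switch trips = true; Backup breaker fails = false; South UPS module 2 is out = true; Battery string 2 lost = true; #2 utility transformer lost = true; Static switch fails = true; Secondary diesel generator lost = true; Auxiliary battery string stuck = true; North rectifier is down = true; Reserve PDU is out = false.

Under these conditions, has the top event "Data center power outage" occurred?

No

Distribution tier unavailable [AND]: Auxiliary battery string stuck=occurs, UPS module degraded=occurs, Automatic transfer switch trips=occurs → all inputs occur → occurs.
Generator path unavailable [OR]: Secondary diesel generator lost=occurs, Distribution tier unavailable=occurs → at least one input occurs → occurs.
UPS chain fails [OR]: Outboard fuel pump is down=not, Reserve PDU is out=not, #2 utility transformer lost=occurs → at least one input occurs → occurs.
Bus A fails [OR]: Generator path unavailable=occurs, UPS chain fails=occurs → at least one input occurs → occurs.
Utility feed lost [AND]: Backup breaker fails=not, North rectifier is down=occurs → not all inputs occur → does not occur.
Bus B fails [AND]: Static switch fails=occurs, Utility feed lost=not → not all inputs occur → does not occur.
Distribution tier 2 lost [AND]: North diesel generator 2 is down=occurs, Battery string 2 lost=occurs → all inputs occur → occurs.
Data center power outage [AND]: Bus A fails=occurs, Bus B fails=not, Distribution tier 2 lost=occurs, South UPS module 2 is out=occurs → not all inputs occur → does not occur.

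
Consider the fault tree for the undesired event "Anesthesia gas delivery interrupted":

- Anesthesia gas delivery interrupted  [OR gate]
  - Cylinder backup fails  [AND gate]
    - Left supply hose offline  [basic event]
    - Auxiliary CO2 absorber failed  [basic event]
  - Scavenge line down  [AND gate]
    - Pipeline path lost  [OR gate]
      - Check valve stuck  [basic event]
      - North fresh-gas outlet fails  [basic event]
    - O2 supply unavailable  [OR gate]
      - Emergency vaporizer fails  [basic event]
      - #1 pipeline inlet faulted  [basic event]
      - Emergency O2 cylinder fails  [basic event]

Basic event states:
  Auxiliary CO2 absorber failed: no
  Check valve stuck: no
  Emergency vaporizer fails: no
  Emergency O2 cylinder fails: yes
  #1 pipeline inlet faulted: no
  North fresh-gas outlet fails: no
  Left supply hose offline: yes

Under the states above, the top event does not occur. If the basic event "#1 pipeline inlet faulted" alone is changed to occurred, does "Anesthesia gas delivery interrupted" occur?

Counterfactual: set "#1 pipeline inlet faulted" to occurred.
Cylinder backup fails [AND]: Left supply hose offline=occurs, Auxiliary CO2 absorber failed=not → not all inputs occur → does not occur.
Pipeline path lost [OR]: Check valve stuck=not, North fresh-gas outlet fails=not → no input occurs → does not occur.
O2 supply unavailable [OR]: Emergency vaporizer fails=not, #1 pipeline inlet faulted=occurs, Emergency O2 cylinder fails=occurs → at least one input occurs → occurs.
Scavenge line down [AND]: Pipeline path lost=not, O2 supply unavailable=occurs → not all inputs occur → does not occur.
Anesthesia gas delivery interrupted [OR]: Cylinder backup fails=not, Scavenge line down=not → no input occurs → does not occur.

No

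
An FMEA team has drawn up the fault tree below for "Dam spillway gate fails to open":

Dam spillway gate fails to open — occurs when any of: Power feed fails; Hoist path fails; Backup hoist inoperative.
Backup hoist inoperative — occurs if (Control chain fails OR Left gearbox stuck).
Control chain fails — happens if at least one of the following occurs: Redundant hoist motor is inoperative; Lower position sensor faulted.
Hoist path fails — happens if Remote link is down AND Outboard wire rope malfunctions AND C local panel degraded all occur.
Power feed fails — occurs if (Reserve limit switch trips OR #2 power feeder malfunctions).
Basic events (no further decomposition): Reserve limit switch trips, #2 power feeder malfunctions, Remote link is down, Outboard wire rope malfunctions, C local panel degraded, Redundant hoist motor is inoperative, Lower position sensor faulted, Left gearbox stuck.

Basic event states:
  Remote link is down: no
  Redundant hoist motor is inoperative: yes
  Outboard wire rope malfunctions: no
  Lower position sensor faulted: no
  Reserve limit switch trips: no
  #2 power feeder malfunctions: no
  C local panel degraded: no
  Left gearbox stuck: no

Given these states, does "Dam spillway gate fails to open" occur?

Power feed fails [OR]: Reserve limit switch trips=not, #2 power feeder malfunctions=not → no input occurs → does not occur.
Hoist path fails [AND]: Remote link is down=not, Outboard wire rope malfunctions=not, C local panel degraded=not → not all inputs occur → does not occur.
Control chain fails [OR]: Redundant hoist motor is inoperative=occurs, Lower position sensor faulted=not → at least one input occurs → occurs.
Backup hoist inoperative [OR]: Control chain fails=occurs, Left gearbox stuck=not → at least one input occurs → occurs.
Dam spillway gate fails to open [OR]: Power feed fails=not, Hoist path fails=not, Backup hoist inoperative=occurs → at least one input occurs → occurs.

Yes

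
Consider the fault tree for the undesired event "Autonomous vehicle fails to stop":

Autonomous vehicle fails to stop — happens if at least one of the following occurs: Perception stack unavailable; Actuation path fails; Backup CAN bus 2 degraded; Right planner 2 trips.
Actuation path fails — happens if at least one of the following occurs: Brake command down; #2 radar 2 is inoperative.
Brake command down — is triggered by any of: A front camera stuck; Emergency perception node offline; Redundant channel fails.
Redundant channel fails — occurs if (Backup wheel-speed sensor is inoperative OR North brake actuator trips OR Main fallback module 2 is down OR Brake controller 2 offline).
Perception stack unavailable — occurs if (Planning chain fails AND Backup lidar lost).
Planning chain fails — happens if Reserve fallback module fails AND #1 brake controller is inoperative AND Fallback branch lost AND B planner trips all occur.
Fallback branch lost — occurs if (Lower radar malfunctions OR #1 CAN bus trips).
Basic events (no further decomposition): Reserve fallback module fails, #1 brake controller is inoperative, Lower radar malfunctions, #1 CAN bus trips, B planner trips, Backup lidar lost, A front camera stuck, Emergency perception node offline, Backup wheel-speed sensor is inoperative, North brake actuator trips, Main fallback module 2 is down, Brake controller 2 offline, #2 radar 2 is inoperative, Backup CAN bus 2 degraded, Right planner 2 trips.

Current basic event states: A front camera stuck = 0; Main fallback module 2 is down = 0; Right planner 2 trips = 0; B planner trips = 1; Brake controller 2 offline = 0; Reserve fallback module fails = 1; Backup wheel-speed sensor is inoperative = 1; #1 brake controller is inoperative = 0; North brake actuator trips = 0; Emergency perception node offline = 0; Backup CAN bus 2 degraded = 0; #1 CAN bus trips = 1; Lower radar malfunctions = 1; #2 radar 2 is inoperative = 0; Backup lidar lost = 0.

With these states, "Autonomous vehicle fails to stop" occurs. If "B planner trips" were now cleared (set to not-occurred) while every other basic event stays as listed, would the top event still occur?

Yes

Counterfactual: set "B planner trips" to not occurred.
Fallback branch lost [OR]: Lower radar malfunctions=occurs, #1 CAN bus trips=occurs → at least one input occurs → occurs.
Planning chain fails [AND]: Reserve fallback module fails=occurs, #1 brake controller is inoperative=not, Fallback branch lost=occurs, B planner trips=not → not all inputs occur → does not occur.
Perception stack unavailable [AND]: Planning chain fails=not, Backup lidar lost=not → not all inputs occur → does not occur.
Redundant channel fails [OR]: Backup wheel-speed sensor is inoperative=occurs, North brake actuator trips=not, Main fallback module 2 is down=not, Brake controller 2 offline=not → at least one input occurs → occurs.
Brake command down [OR]: A front camera stuck=not, Emergency perception node offline=not, Redundant channel fails=occurs → at least one input occurs → occurs.
Actuation path fails [OR]: Brake command down=occurs, #2 radar 2 is inoperative=not → at least one input occurs → occurs.
Autonomous vehicle fails to stop [OR]: Perception stack unavailable=not, Actuation path fails=occurs, Backup CAN bus 2 degraded=not, Right planner 2 trips=not → at least one input occurs → occurs.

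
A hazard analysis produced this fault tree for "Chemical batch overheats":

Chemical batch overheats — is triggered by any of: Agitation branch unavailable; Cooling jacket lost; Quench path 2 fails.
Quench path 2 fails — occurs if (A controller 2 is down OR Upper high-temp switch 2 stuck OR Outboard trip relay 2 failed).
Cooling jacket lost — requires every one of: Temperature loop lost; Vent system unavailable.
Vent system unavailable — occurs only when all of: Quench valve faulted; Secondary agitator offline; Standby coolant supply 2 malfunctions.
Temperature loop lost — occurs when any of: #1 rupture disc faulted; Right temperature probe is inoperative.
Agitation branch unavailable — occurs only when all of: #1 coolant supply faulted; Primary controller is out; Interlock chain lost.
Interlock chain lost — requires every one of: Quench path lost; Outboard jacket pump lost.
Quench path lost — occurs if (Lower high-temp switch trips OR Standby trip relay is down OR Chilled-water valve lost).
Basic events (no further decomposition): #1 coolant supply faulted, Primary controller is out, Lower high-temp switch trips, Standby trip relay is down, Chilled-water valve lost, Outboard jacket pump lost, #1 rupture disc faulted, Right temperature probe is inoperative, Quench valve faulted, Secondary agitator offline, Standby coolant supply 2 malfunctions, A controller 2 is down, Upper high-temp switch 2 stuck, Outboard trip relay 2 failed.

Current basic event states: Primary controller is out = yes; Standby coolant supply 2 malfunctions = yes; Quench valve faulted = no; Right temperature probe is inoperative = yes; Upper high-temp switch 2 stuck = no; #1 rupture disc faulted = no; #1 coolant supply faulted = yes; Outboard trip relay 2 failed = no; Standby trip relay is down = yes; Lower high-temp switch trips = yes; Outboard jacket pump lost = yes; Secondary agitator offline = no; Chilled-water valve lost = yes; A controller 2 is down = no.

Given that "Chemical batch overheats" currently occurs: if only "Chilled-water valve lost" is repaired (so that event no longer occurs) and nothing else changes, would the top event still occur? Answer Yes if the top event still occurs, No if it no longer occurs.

Yes

Counterfactual: set "Chilled-water valve lost" to not occurred.
Quench path lost [OR]: Lower high-temp switch trips=occurs, Standby trip relay is down=occurs, Chilled-water valve lost=not → at least one input occurs → occurs.
Interlock chain lost [AND]: Quench path lost=occurs, Outboard jacket pump lost=occurs → all inputs occur → occurs.
Agitation branch unavailable [AND]: #1 coolant supply faulted=occurs, Primary controller is out=occurs, Interlock chain lost=occurs → all inputs occur → occurs.
Temperature loop lost [OR]: #1 rupture disc faulted=not, Right temperature probe is inoperative=occurs → at least one input occurs → occurs.
Vent system unavailable [AND]: Quench valve faulted=not, Secondary agitator offline=not, Standby coolant supply 2 malfunctions=occurs → not all inputs occur → does not occur.
Cooling jacket lost [AND]: Temperature loop lost=occurs, Vent system unavailable=not → not all inputs occur → does not occur.
Quench path 2 fails [OR]: A controller 2 is down=not, Upper high-temp switch 2 stuck=not, Outboard trip relay 2 failed=not → no input occurs → does not occur.
Chemical batch overheats [OR]: Agitation branch unavailable=occurs, Cooling jacket lost=not, Quench path 2 fails=not → at least one input occurs → occurs.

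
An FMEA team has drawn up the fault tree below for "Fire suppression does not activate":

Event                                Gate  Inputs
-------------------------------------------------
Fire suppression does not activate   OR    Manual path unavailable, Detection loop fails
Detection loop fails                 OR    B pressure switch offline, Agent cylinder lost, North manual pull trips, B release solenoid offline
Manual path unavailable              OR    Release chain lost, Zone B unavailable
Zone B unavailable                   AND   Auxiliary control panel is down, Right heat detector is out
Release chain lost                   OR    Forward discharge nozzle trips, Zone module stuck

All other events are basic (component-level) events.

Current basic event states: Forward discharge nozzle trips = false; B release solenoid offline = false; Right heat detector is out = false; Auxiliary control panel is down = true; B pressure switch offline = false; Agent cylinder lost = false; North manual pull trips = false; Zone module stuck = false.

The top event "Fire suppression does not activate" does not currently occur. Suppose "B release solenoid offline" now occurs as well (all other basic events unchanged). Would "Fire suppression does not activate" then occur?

Counterfactual: set "B release solenoid offline" to occurred.
Release chain lost [OR]: Forward discharge nozzle trips=not, Zone module stuck=not → no input occurs → does not occur.
Zone B unavailable [AND]: Auxiliary control panel is down=occurs, Right heat detector is out=not → not all inputs occur → does not occur.
Manual path unavailable [OR]: Release chain lost=not, Zone B unavailable=not → no input occurs → does not occur.
Detection loop fails [OR]: B pressure switch offline=not, Agent cylinder lost=not, North manual pull trips=not, B release solenoid offline=occurs → at least one input occurs → occurs.
Fire suppression does not activate [OR]: Manual path unavailable=not, Detection loop fails=occurs → at least one input occurs → occurs.

Yes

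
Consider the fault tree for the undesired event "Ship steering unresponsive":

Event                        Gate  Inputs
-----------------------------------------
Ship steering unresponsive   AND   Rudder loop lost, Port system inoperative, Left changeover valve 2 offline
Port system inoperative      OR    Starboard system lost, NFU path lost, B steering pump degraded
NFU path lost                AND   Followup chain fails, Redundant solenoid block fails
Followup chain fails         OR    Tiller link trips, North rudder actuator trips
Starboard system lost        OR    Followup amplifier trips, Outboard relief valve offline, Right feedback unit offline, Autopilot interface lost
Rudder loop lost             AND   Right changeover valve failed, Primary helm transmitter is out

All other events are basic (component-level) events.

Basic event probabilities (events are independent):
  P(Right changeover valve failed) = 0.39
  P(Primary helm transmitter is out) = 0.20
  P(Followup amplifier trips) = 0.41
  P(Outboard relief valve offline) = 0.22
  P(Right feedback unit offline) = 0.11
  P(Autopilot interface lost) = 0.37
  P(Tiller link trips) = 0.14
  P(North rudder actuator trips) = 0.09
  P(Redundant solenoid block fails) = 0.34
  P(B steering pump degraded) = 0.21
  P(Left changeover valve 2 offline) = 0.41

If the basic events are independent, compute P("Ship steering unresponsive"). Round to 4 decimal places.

0.0259

P(Rudder loop lost) [AND] = 0.39 × 0.20 = 0.078000
P(Starboard system lost) [OR] = 1 − (1−0.41) × (1−0.22) × (1−0.11) × (1−0.37) = 0.741966
P(Followup chain fails) [OR] = 1 − (1−0.14) × (1−0.09) = 0.217400
P(NFU path lost) [AND] = 0.217400 × 0.34 = 0.073916
P(Port system inoperative) [OR] = 1 − (1−0.741966) × (1−0.073916) × (1−0.21) = 0.811221
P(Ship steering unresponsive) [AND] = 0.078000 × 0.811221 × 0.41 = 0.025943
Rounded to 4 decimal places: P(Ship steering unresponsive) ≈ 0.0259.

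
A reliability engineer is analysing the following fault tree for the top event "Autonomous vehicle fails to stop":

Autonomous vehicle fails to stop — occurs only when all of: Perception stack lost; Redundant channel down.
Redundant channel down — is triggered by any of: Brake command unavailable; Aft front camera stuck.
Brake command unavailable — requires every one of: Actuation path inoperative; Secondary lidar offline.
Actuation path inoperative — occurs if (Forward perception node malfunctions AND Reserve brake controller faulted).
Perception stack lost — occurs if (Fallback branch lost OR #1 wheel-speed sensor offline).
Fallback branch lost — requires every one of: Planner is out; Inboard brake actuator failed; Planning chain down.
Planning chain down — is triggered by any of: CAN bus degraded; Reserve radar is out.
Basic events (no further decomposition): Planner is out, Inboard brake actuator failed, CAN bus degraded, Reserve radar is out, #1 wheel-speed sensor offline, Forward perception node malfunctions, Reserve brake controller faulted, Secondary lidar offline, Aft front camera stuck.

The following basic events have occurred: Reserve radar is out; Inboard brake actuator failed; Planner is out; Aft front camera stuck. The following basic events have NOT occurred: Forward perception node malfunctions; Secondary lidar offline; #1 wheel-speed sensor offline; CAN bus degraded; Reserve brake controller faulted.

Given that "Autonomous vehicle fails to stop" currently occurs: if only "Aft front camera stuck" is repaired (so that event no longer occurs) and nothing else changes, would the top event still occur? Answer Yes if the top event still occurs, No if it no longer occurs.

No

Counterfactual: set "Aft front camera stuck" to not occurred.
Planning chain down [OR]: CAN bus degraded=not, Reserve radar is out=occurs → at least one input occurs → occurs.
Fallback branch lost [AND]: Planner is out=occurs, Inboard brake actuator failed=occurs, Planning chain down=occurs → all inputs occur → occurs.
Perception stack lost [OR]: Fallback branch lost=occurs, #1 wheel-speed sensor offline=not → at least one input occurs → occurs.
Actuation path inoperative [AND]: Forward perception node malfunctions=not, Reserve brake controller faulted=not → not all inputs occur → does not occur.
Brake command unavailable [AND]: Actuation path inoperative=not, Secondary lidar offline=not → not all inputs occur → does not occur.
Redundant channel down [OR]: Brake command unavailable=not, Aft front camera stuck=not → no input occurs → does not occur.
Autonomous vehicle fails to stop [AND]: Perception stack lost=occurs, Redundant channel down=not → not all inputs occur → does not occur.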